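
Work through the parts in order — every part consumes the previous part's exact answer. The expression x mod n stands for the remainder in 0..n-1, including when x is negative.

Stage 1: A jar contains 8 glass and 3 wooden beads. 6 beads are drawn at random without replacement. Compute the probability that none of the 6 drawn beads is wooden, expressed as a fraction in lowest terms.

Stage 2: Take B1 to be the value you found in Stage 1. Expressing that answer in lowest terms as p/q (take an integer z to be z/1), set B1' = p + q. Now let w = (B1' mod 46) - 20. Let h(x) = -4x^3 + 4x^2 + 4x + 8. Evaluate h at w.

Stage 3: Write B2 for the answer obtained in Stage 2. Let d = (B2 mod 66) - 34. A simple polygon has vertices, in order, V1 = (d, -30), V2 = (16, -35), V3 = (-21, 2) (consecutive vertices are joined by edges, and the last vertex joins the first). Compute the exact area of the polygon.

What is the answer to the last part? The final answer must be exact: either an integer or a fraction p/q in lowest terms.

1369/2

Stage 1: total draws C(11,6) = 462; favorable C(8,6) = 28; P = 2/33; answer 2/33
Stage 2: B1 = 2/33; threaded value p + q = 35; w = 15; -4*(15)^3 + 4*(15)^2 + 4*(15)^1 + 8 = (-13500) + (900) + (60) + (8) = -12532; answer -12532
Stage 3: B2 = -12532; d = -26; cross terms: (-26*-35 - 16*-30)=1390, (16*2 - -21*-35)=-703, (-21*-30 - -26*2)=682; twice the area = |1369| = 1369; area = 1369/2; answer 1369/2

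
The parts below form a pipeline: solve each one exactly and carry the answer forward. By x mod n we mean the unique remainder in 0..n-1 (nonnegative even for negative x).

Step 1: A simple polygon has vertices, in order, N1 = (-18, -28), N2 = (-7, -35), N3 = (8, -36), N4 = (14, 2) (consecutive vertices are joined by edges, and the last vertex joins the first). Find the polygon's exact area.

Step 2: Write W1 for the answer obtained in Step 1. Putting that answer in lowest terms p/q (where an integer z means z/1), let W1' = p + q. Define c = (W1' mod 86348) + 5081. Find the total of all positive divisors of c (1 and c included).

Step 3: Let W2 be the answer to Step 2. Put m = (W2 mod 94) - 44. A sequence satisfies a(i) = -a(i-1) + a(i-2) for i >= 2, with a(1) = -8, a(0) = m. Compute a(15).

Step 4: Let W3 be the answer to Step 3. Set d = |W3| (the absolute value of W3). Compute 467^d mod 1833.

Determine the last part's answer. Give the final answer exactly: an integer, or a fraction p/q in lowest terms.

Step 1: cross terms: (-18*-35 - -7*-28)=434, (-7*-36 - 8*-35)=532, (8*2 - 14*-36)=520, (14*-28 - -18*2)=-356; twice the area = |1130| = 1130; area = 565; answer 565
Step 2: W1 = 565; threaded value p + q = 566; c = 5647; 5647 is prime, so its only divisors are 1 and 5647; sigma = 1 + 5647 = 5648; answer 5648
Step 3: W2 = 5648; m = -36; a(2) = -1*(-8) + 1*(-36) = -28; iterating: a(2)=-28, a(3)=20, a(4)=-48, a(5)=68, a(6)=-116, a(7)=184, a(8)=-300, a(9)=484, a(10)=-784, a(11)=1268, a(12)=-2052, a(13)=3320, a(14)=-5372, a(15)=8692; answer 8692
Step 4: W3 = 8692; d = 8692; squarings mod 1833: 467^1=467, 467^2=1795, 467^4=1444, 467^8=1015, 467^16=79, 467^32=742, 467^64=664, 467^128=976, 467^256=1249, 467^512=118, 467^1024=1093, 467^2048=1366, 467^4096=1795, 467^8192=1444; 467^8692 = 467^4 * 467^16 * 467^32 * 467^64 * 467^128 * 467^256 * 467^8192 = 820 (mod 1833); answer 820

820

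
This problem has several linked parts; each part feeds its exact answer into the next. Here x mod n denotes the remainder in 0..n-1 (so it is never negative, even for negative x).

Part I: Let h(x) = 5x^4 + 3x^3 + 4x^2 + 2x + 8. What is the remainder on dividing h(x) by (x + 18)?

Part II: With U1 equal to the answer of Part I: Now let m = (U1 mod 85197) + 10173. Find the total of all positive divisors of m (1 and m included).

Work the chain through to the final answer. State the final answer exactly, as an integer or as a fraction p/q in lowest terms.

228960

Part I: remainder = value at the root: 5*(-18)^4 + 3*(-18)^3 + 4*(-18)^2 + 2*(-18)^1 + 8 = (524880) + (-17496) + (1296) + (-36) + (8) = 508652; answer 508652
Part II: U1 = 508652; m = 92840; 92840 = 2^3 * 5 * 11 * 211; sigma = (1 + 2 + 4 + 8) * (1 + 5) * (1 + 11) * (1 + 211) = 15 * 6 * 12 * 212 = 228960; answer 228960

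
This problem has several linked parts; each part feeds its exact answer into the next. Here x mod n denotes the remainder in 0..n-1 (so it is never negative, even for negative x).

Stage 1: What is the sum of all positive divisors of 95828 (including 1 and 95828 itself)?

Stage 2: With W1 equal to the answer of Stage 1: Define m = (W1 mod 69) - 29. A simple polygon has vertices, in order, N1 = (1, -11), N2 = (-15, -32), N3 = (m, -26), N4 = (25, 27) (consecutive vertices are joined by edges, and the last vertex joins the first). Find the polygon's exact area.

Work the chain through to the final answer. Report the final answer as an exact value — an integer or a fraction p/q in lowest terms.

477

Stage 1: 95828 = 2^2 * 23957; sigma = (1 + 2 + 4) * (1 + 23957) = 7 * 23958 = 167706; answer 167706
Stage 2: W1 = 167706; m = 7; cross terms: (1*-32 - -15*-11)=-197, (-15*-26 - 7*-32)=614, (7*27 - 25*-26)=839, (25*-11 - 1*27)=-302; twice the area = |954| = 954; area = 477; answer 477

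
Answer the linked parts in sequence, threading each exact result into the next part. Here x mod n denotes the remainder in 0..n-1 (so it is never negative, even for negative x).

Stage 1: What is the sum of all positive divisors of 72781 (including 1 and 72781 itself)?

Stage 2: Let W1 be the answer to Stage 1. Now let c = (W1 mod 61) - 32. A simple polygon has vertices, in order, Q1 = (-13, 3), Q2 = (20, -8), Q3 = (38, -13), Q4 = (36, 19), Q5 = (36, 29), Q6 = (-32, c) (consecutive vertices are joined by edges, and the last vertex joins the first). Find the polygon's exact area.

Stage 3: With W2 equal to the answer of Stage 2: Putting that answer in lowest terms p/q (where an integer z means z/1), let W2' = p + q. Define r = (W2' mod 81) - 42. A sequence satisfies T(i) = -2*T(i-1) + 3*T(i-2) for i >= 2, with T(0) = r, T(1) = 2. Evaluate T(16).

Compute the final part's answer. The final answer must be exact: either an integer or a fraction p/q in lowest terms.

-225995299

Stage 1: 72781 = 73 * 997; sigma = (1 + 73) * (1 + 997) = 74 * 998 = 73852; answer 73852
Stage 2: W1 = 73852; c = 10; cross terms: (-13*-8 - 20*3)=44, (20*-13 - 38*-8)=44, (38*19 - 36*-13)=1190, (36*29 - 36*19)=360, (36*10 - -32*29)=1288, (-32*3 - -13*10)=34; twice the area = |2960| = 2960; area = 1480; answer 1480
Stage 3: W2 = 1480; threaded value p + q = 1481; r = -19; T(2) = -2*(2) + 3*(-19) = -61; iterating: T(2)=-61, T(3)=128, T(4)=-439, T(5)=1262, T(6)=-3841, T(7)=11468, T(8)=-34459, T(9)=103322, T(10)=-310021, T(11)=930008, T(12)=-2790079, T(13)=8370182, T(14)=-25110601, T(15)=75331748, T(16)=-225995299; answer -225995299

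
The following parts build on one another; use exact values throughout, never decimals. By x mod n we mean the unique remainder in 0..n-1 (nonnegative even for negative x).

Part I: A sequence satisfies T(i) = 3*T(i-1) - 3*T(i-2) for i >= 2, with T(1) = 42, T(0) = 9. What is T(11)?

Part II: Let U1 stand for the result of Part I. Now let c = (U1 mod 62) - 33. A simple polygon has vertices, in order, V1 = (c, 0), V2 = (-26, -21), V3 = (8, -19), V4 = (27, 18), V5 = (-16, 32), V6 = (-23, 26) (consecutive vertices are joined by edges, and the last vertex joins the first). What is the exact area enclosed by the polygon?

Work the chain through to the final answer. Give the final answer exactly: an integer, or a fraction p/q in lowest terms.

Part I: T(2) = 3*(42) - 3*(9) = 99; iterating: T(2)=99, T(3)=171, T(4)=216, T(5)=135, T(6)=-243, T(7)=-1134, T(8)=-2673, T(9)=-4617, T(10)=-5832, T(11)=-3645; answer -3645
Part II: U1 = -3645; c = -20; cross terms: (-20*-21 - -26*0)=420, (-26*-19 - 8*-21)=662, (8*18 - 27*-19)=657, (27*32 - -16*18)=1152, (-16*26 - -23*32)=320, (-23*0 - -20*26)=520; twice the area = |3731| = 3731; area = 3731/2; answer 3731/2

3731/2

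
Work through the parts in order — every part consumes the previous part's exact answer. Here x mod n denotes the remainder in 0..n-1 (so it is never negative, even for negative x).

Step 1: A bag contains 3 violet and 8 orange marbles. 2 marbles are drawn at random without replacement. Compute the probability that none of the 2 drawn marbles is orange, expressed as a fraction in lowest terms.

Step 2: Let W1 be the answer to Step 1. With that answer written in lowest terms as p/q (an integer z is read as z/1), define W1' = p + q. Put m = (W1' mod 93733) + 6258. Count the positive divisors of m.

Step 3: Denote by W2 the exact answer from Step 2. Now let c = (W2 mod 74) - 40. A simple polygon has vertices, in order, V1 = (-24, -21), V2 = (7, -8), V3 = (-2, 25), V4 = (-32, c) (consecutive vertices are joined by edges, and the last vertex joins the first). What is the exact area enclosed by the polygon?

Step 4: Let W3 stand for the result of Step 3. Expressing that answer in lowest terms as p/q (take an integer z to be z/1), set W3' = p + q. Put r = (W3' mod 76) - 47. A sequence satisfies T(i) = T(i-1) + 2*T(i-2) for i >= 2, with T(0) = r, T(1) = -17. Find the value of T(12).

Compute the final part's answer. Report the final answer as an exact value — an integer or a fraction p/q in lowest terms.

-81943

Step 1: total draws C(11,2) = 55; favorable C(3,2) = 3; P = 3/55; answer 3/55
Step 2: W1 = 3/55; threaded value p + q = 58; m = 6316; 6316 = 2^2 * 1579; number of divisors = (2+1) * (1+1) = 6; answer 6
Step 3: W2 = 6; c = -34; cross terms: (-24*-8 - 7*-21)=339, (7*25 - -2*-8)=159, (-2*-34 - -32*25)=868, (-32*-21 - -24*-34)=-144; twice the area = |1222| = 1222; area = 611; answer 611
Step 4: W3 = 611; threaded value p + q = 612; r = -43; T(2) = 1*(-17) + 2*(-43) = -103; iterating: T(2)=-103, T(3)=-137, T(4)=-343, T(5)=-617, T(6)=-1303, T(7)=-2537, T(8)=-5143, T(9)=-10217, T(10)=-20503, T(11)=-40937, T(12)=-81943; answer -81943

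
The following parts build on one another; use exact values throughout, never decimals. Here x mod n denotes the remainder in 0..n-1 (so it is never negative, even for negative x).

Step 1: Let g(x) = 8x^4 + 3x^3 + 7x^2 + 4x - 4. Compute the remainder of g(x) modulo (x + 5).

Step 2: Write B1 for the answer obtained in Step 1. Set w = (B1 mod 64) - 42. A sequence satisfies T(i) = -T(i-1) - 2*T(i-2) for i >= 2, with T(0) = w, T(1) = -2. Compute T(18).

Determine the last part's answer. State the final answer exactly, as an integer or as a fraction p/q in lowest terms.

Step 1: remainder = value at the root: 8*(-5)^4 + 3*(-5)^3 + 7*(-5)^2 + 4*(-5)^1 - 4 = (5000) + (-375) + (175) + (-20) + (-4) = 4776; answer 4776
Step 2: B1 = 4776; w = -2; T(2) = -1*(-2) - 2*(-2) = 6; iterating: T(2)=6, T(3)=-2, T(4)=-10, T(5)=14, T(6)=6, T(7)=-34, T(8)=22, T(9)=46, T(10)=-90, T(11)=-2, T(12)=182, T(13)=-178, T(14)=-186, T(15)=542, T(16)=-170, T(17)=-914, T(18)=1254; answer 1254

1254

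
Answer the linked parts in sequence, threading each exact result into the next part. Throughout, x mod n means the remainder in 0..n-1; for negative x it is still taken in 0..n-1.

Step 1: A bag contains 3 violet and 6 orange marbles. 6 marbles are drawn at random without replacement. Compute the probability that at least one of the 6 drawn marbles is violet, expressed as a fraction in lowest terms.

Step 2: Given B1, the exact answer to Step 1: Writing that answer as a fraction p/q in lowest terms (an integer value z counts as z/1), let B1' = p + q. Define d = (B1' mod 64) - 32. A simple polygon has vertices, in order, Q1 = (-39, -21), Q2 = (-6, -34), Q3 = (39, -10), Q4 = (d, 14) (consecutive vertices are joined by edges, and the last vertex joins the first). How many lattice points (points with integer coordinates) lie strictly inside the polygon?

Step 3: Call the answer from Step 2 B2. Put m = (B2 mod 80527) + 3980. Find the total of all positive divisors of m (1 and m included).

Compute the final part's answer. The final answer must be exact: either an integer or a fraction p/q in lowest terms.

Step 1: total draws C(9,6) = 84; complement C(6,6) = 1; favorable 84 - 1 = 83; P = 83/84; answer 83/84
Step 2: B1 = 83/84; threaded value p + q = 167; d = 7; cross terms: (-39*-34 - -6*-21)=1200, (-6*-10 - 39*-34)=1386, (39*14 - 7*-10)=616, (7*-21 - -39*14)=399; twice the area = |3601| = 3601; area = 3601/2; boundary points = 1 + 3 + 8 + 1 = 13; strictly interior points = area - boundary/2 + 1 = 1795; answer 1795
Step 3: B2 = 1795; m = 5775; 5775 = 3 * 5^2 * 7 * 11; sigma = (1 + 3) * (1 + 5 + 25) * (1 + 7) * (1 + 11) = 4 * 31 * 8 * 12 = 11904; answer 11904

11904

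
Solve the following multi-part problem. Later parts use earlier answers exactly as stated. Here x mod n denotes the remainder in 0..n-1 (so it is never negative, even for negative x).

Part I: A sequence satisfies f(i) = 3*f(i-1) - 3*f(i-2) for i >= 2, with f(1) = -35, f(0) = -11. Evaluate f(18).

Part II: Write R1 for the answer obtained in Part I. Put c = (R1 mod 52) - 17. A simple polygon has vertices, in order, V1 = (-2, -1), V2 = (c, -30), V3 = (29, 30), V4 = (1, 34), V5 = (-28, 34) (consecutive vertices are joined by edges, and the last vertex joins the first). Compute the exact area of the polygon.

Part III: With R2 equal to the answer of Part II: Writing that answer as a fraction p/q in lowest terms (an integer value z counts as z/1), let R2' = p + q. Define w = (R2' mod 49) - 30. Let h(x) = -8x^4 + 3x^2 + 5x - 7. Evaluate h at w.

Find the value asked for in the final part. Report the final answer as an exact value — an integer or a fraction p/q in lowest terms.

-7

Part I: f(2) = 3*(-35) - 3*(-11) = -72; iterating: f(2)=-72, f(3)=-111, f(4)=-117, f(5)=-18, f(6)=297, f(7)=945, f(8)=1944, f(9)=2997, f(10)=3159, f(11)=486, f(12)=-8019, f(13)=-25515, f(14)=-52488, f(15)=-80919, f(16)=-85293, f(17)=-13122, f(18)=216513; answer 216513
Part II: R1 = 216513; c = 20; cross terms: (-2*-30 - 20*-1)=80, (20*30 - 29*-30)=1470, (29*34 - 1*30)=956, (1*34 - -28*34)=986, (-28*-1 - -2*34)=96; twice the area = |3588| = 3588; area = 1794; answer 1794
Part III: R2 = 1794; threaded value p + q = 1795; w = 1; -8*(1)^4 + 3*(1)^2 + 5*(1)^1 - 7 = (-8) + (3) + (5) + (-7) = -7; answer -7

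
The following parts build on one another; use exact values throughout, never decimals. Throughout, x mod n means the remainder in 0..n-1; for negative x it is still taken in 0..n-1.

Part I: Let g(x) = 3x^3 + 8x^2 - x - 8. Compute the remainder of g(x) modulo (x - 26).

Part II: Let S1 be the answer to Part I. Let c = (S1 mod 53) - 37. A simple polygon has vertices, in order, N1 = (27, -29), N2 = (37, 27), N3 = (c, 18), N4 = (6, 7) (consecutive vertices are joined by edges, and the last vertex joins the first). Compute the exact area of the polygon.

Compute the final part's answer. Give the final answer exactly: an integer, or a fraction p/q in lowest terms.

2457/2

Part I: remainder = value at the root: 3*(26)^3 + 8*(26)^2 - 1*(26)^1 - 8 = (52728) + (5408) + (-26) + (-8) = 58102; answer 58102
Part II: S1 = 58102; c = -23; cross terms: (27*27 - 37*-29)=1802, (37*18 - -23*27)=1287, (-23*7 - 6*18)=-269, (6*-29 - 27*7)=-363; twice the area = |2457| = 2457; area = 2457/2; answer 2457/2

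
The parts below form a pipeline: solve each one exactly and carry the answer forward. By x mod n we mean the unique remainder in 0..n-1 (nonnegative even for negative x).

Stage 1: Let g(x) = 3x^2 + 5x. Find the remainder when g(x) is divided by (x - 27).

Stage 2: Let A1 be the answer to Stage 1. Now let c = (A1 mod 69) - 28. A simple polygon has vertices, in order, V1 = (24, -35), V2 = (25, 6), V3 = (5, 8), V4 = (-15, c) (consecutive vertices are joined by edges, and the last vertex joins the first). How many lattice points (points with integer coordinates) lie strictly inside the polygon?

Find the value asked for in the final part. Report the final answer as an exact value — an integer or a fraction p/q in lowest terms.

748

Stage 1: remainder = value at the root: 3*(27)^2 + 5*(27)^1 = (2187) + (135) = 2322; answer 2322
Stage 2: A1 = 2322; c = 17; cross terms: (24*6 - 25*-35)=1019, (25*8 - 5*6)=170, (5*17 - -15*8)=205, (-15*-35 - 24*17)=117; twice the area = |1511| = 1511; area = 1511/2; boundary points = 1 + 2 + 1 + 13 = 17; strictly interior points = area - boundary/2 + 1 = 748; answer 748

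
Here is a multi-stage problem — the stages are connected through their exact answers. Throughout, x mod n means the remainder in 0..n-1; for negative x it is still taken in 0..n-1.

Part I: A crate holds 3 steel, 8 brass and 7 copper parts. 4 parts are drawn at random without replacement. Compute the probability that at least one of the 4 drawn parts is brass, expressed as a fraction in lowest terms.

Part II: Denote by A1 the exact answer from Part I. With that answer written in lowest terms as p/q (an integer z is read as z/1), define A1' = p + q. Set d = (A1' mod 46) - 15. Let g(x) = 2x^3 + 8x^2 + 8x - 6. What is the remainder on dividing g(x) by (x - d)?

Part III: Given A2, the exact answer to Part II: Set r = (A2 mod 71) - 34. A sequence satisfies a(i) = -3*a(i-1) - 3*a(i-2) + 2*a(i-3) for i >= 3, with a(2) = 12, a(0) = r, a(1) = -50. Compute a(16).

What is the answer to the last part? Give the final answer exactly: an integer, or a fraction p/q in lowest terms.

-4035592

Part I: total draws C(18,4) = 3060; complement C(10,4) = 210; favorable 3060 - 210 = 2850; P = 95/102; answer 95/102
Part II: A1 = 95/102; threaded value p + q = 197; d = -2; remainder = value at the root: 2*(-2)^3 + 8*(-2)^2 + 8*(-2)^1 - 6 = (-16) + (32) + (-16) + (-6) = -6; answer -6
Part III: A2 = -6; r = 31; a(3) = -3*(12) - 3*(-50) + 2*(31) = 176; iterating: a(3)=176, a(4)=-664, a(5)=1488, a(6)=-2120, a(7)=568, a(8)=7632, a(9)=-28840, a(10)=64760, a(11)=-92496, a(12)=25528, a(13)=330424, a(14)=-1252848, a(15)=2818328, a(16)=-4035592; answer -4035592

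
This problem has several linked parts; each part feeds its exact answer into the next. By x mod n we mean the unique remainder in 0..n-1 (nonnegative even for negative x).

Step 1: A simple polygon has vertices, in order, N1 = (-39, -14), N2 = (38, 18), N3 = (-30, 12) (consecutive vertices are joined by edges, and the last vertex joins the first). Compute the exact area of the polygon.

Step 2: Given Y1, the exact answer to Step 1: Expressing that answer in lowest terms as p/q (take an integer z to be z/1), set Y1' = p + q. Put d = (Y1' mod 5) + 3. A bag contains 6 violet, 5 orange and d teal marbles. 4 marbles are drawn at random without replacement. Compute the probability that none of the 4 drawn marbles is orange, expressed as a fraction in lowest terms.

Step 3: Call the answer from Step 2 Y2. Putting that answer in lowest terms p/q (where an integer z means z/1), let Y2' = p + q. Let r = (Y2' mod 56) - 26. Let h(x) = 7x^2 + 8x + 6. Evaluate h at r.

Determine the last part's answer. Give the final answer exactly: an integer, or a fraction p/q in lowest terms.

765

Step 1: cross terms: (-39*18 - 38*-14)=-170, (38*12 - -30*18)=996, (-30*-14 - -39*12)=888; twice the area = |1714| = 1714; area = 857; answer 857
Step 2: Y1 = 857; threaded value p + q = 858; d = 6; total draws C(17,4) = 2380; favorable C(12,4) = 495; P = 99/476; answer 99/476
Step 3: Y2 = 99/476; threaded value p + q = 575; r = -11; 7*(-11)^2 + 8*(-11)^1 + 6 = (847) + (-88) + (6) = 765; answer 765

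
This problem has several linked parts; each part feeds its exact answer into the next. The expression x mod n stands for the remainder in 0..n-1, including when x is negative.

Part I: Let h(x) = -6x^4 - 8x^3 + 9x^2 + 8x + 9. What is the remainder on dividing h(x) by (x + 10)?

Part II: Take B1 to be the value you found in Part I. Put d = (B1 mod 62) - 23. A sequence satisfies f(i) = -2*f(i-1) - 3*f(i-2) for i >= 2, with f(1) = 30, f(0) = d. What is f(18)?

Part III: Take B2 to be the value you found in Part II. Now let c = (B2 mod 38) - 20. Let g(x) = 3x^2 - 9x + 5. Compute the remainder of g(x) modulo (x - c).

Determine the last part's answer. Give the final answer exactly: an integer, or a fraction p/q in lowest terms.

35

Part I: remainder = value at the root: -6*(-10)^4 - 8*(-10)^3 + 9*(-10)^2 + 8*(-10)^1 + 9 = (-60000) + (8000) + (900) + (-80) + (9) = -51171; answer -51171
Part II: B1 = -51171; d = 18; f(2) = -2*(30) - 3*(18) = -114; iterating: f(2)=-114, f(3)=138, f(4)=66, f(5)=-546, f(6)=894, f(7)=-150, f(8)=-2382, f(9)=5214, f(10)=-3282, f(11)=-9078, f(12)=28002, f(13)=-28770, f(14)=-26466, f(15)=139242, f(16)=-199086, f(17)=-19554, f(18)=636366; answer 636366
Part III: B2 = 636366; c = -2; remainder = value at the root: 3*(-2)^2 - 9*(-2)^1 + 5 = (12) + (18) + (5) = 35; answer 35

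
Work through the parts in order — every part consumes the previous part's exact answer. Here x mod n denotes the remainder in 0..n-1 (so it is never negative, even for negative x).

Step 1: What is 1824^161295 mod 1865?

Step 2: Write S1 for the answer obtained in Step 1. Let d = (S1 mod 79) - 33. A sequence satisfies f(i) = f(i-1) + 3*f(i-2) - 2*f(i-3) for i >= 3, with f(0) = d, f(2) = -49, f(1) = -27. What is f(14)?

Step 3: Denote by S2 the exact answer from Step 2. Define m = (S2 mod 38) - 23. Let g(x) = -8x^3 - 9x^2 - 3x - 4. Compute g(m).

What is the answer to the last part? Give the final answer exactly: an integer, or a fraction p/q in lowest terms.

-2074

Step 1: squarings mod 1865: 1824^1=1824, 1824^2=1681, 1824^4=286, 1824^8=1601, 1824^16=691, 1824^32=41, 1824^64=1681, 1824^128=286, 1824^256=1601, 1824^512=691, 1824^1024=41, 1824^2048=1681, 1824^4096=286, 1824^8192=1601, 1824^16384=691, 1824^32768=41, 1824^65536=1681, 1824^131072=286; 1824^161295 = 1824^1 * 1824^2 * 1824^4 * 1824^8 * 1824^512 * 1824^1024 * 1824^4096 * 1824^8192 * 1824^16384 * 1824^131072 = 184 (mod 1865); answer 184
Step 2: S1 = 184; d = -7; f(3) = 1*(-49) + 3*(-27) - 2*(-7) = -116; iterating: f(3)=-116, f(4)=-209, f(5)=-459, f(6)=-854, f(7)=-1813, f(8)=-3457, f(9)=-7188, f(10)=-13933, f(11)=-28583, f(12)=-56006, f(13)=-113889, f(14)=-224741; answer -224741
Step 3: S2 = -224741; m = 6; -8*(6)^3 - 9*(6)^2 - 3*(6)^1 - 4 = (-1728) + (-324) + (-18) + (-4) = -2074; answer -2074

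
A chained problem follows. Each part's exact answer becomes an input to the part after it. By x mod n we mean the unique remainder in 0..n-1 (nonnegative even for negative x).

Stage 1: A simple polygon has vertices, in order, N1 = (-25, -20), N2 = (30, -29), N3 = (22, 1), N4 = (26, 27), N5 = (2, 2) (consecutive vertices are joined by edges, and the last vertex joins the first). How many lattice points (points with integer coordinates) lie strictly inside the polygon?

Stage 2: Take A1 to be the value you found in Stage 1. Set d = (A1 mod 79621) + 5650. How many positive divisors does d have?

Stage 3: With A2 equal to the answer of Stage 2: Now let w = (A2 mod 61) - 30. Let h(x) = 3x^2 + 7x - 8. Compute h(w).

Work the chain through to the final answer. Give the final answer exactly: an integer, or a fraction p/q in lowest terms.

Stage 1: cross terms: (-25*-29 - 30*-20)=1325, (30*1 - 22*-29)=668, (22*27 - 26*1)=568, (26*2 - 2*27)=-2, (2*-20 - -25*2)=10; twice the area = |2569| = 2569; area = 2569/2; boundary points = 1 + 2 + 2 + 1 + 1 = 7; strictly interior points = area - boundary/2 + 1 = 1282; answer 1282
Stage 2: A1 = 1282; d = 6932; 6932 = 2^2 * 1733; number of divisors = (2+1) * (1+1) = 6; answer 6
Stage 3: A2 = 6; w = -24; 3*(-24)^2 + 7*(-24)^1 - 8 = (1728) + (-168) + (-8) = 1552; answer 1552

1552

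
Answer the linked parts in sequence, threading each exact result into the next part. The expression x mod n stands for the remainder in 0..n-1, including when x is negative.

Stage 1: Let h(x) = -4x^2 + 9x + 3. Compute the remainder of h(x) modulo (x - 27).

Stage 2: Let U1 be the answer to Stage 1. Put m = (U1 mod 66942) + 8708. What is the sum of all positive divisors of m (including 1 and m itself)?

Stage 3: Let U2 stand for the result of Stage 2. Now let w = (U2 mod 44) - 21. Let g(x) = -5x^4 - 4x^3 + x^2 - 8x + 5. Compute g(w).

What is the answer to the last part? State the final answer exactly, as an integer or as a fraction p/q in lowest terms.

-133739

Stage 1: remainder = value at the root: -4*(27)^2 + 9*(27)^1 + 3 = (-2916) + (243) + (3) = -2670; answer -2670
Stage 2: U1 = -2670; m = 72980; 72980 = 2^2 * 5 * 41 * 89; sigma = (1 + 2 + 4) * (1 + 5) * (1 + 41) * (1 + 89) = 7 * 6 * 42 * 90 = 158760; answer 158760
Stage 3: U2 = 158760; w = -13; -5*(-13)^4 - 4*(-13)^3 + 1*(-13)^2 - 8*(-13)^1 + 5 = (-142805) + (8788) + (169) + (104) + (5) = -133739; answer -133739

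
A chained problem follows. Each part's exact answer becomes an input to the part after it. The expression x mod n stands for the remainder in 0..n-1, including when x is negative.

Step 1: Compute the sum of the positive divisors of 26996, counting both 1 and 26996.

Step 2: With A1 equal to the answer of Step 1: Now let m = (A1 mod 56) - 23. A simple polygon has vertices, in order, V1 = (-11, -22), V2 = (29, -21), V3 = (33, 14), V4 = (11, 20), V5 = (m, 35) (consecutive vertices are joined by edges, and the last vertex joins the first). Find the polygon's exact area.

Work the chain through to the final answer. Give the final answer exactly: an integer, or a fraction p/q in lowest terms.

Step 1: 26996 = 2^2 * 17 * 397; sigma = (1 + 2 + 4) * (1 + 17) * (1 + 397) = 7 * 18 * 398 = 50148; answer 50148
Step 2: A1 = 50148; m = 5; cross terms: (-11*-21 - 29*-22)=869, (29*14 - 33*-21)=1099, (33*20 - 11*14)=506, (11*35 - 5*20)=285, (5*-22 - -11*35)=275; twice the area = |3034| = 3034; area = 1517; answer 1517

1517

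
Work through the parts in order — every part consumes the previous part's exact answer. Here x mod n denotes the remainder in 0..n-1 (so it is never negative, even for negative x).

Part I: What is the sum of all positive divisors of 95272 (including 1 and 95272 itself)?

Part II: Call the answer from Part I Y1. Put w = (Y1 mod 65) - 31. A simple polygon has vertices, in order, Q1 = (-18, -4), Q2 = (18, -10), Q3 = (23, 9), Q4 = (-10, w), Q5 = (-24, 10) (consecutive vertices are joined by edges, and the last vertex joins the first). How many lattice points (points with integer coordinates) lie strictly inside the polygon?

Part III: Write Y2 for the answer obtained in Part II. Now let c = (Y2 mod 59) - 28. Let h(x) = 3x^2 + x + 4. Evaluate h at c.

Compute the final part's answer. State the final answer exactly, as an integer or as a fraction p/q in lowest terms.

578

Part I: 95272 = 2^3 * 11909; sigma = (1 + 2 + 4 + 8) * (1 + 11909) = 15 * 11910 = 178650; answer 178650
Part II: Y1 = 178650; w = -1; cross terms: (-18*-10 - 18*-4)=252, (18*9 - 23*-10)=392, (23*-1 - -10*9)=67, (-10*10 - -24*-1)=-124, (-24*-4 - -18*10)=276; twice the area = |863| = 863; area = 863/2; boundary points = 6 + 1 + 1 + 1 + 2 = 11; strictly interior points = area - boundary/2 + 1 = 427; answer 427
Part III: Y2 = 427; c = -14; 3*(-14)^2 + 1*(-14)^1 + 4 = (588) + (-14) + (4) = 578; answer 578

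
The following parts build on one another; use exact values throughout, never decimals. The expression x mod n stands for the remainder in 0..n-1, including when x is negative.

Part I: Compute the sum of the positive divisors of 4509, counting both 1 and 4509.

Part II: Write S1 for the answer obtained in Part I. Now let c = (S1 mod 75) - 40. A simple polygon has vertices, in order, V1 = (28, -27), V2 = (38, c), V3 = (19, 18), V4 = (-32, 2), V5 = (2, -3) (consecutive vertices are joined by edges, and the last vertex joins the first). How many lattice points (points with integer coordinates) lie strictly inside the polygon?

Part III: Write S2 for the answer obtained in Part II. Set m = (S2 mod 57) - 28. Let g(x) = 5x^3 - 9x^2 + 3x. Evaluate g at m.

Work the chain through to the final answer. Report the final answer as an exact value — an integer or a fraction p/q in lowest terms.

Part I: 4509 = 3^3 * 167; sigma = (1 + 3 + 9 + 27) * (1 + 167) = 40 * 168 = 6720; answer 6720
Part II: S1 = 6720; c = 5; cross terms: (28*5 - 38*-27)=1166, (38*18 - 19*5)=589, (19*2 - -32*18)=614, (-32*-3 - 2*2)=92, (2*-27 - 28*-3)=30; twice the area = |2491| = 2491; area = 2491/2; boundary points = 2 + 1 + 1 + 1 + 2 = 7; strictly interior points = area - boundary/2 + 1 = 1243; answer 1243
Part III: S2 = 1243; m = 18; 5*(18)^3 - 9*(18)^2 + 3*(18)^1 = (29160) + (-2916) + (54) = 26298; answer 26298

26298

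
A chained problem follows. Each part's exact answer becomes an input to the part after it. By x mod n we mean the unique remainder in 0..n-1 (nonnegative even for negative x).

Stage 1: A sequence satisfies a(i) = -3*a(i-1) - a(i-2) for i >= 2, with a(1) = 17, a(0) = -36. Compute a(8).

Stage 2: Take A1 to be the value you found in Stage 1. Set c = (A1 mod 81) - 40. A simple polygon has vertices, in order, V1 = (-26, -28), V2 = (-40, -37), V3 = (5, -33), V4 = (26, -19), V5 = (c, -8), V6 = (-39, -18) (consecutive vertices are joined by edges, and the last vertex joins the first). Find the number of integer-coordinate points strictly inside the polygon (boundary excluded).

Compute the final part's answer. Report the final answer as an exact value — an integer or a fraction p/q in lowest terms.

Stage 1: a(2) = -3*(17) - 1*(-36) = -15; iterating: a(2)=-15, a(3)=28, a(4)=-69, a(5)=179, a(6)=-468, a(7)=1225, a(8)=-3207; answer -3207
Stage 2: A1 = -3207; c = -7; cross terms: (-26*-37 - -40*-28)=-158, (-40*-33 - 5*-37)=1505, (5*-19 - 26*-33)=763, (26*-8 - -7*-19)=-341, (-7*-18 - -39*-8)=-186, (-39*-28 - -26*-18)=624; twice the area = |2207| = 2207; area = 2207/2; boundary points = 1 + 1 + 7 + 11 + 2 + 1 = 23; strictly interior points = area - boundary/2 + 1 = 1093; answer 1093

1093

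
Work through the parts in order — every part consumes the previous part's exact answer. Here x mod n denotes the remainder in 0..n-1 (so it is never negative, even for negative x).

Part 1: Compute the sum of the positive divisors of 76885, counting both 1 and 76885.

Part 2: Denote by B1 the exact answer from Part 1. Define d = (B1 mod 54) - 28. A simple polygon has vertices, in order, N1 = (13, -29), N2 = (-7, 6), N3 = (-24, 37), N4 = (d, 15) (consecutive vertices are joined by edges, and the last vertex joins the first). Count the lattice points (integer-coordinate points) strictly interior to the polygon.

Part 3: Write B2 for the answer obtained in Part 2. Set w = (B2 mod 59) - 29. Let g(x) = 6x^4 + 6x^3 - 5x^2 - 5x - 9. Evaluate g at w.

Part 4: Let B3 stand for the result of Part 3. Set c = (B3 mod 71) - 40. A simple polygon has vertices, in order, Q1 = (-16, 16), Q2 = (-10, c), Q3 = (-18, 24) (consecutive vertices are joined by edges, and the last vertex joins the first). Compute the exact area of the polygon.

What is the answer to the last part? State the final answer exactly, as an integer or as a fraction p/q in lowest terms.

Part 1: 76885 = 5 * 15377; sigma = (1 + 5) * (1 + 15377) = 6 * 15378 = 92268; answer 92268
Part 2: B1 = 92268; d = 8; cross terms: (13*6 - -7*-29)=-125, (-7*37 - -24*6)=-115, (-24*15 - 8*37)=-656, (8*-29 - 13*15)=-427; twice the area = |-1323| = 1323; area = 1323/2; boundary points = 5 + 1 + 2 + 1 = 9; strictly interior points = area - boundary/2 + 1 = 658; answer 658
Part 3: B2 = 658; w = -20; 6*(-20)^4 + 6*(-20)^3 - 5*(-20)^2 - 5*(-20)^1 - 9 = (960000) + (-48000) + (-2000) + (100) + (-9) = 910091; answer 910091
Part 4: B3 = 910091; c = -27; cross terms: (-16*-27 - -10*16)=592, (-10*24 - -18*-27)=-726, (-18*16 - -16*24)=96; twice the area = |-38| = 38; area = 19; answer 19

19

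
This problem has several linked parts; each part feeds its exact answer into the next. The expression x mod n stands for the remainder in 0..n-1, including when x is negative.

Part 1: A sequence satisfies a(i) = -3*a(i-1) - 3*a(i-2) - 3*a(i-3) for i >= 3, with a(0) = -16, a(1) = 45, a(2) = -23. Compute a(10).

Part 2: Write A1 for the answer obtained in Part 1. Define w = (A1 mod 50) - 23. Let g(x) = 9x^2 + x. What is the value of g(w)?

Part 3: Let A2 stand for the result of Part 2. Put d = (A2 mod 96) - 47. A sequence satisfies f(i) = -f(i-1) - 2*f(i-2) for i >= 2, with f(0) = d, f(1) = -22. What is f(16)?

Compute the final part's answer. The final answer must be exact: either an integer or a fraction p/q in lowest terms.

Part 1: a(3) = -3*(-23) - 3*(45) - 3*(-16) = -18; iterating: a(3)=-18, a(4)=-12, a(5)=159, a(6)=-387, a(7)=720, a(8)=-1476, a(9)=3429, a(10)=-8019; answer -8019
Part 2: A1 = -8019; w = 8; 9*(8)^2 + 1*(8)^1 = (576) + (8) = 584; answer 584
Part 3: A2 = 584; d = -39; f(2) = -1*(-22) - 2*(-39) = 100; iterating: f(2)=100, f(3)=-56, f(4)=-144, f(5)=256, f(6)=32, f(7)=-544, f(8)=480, f(9)=608, f(10)=-1568, f(11)=352, f(12)=2784, f(13)=-3488, f(14)=-2080, f(15)=9056, f(16)=-4896; answer -4896

-4896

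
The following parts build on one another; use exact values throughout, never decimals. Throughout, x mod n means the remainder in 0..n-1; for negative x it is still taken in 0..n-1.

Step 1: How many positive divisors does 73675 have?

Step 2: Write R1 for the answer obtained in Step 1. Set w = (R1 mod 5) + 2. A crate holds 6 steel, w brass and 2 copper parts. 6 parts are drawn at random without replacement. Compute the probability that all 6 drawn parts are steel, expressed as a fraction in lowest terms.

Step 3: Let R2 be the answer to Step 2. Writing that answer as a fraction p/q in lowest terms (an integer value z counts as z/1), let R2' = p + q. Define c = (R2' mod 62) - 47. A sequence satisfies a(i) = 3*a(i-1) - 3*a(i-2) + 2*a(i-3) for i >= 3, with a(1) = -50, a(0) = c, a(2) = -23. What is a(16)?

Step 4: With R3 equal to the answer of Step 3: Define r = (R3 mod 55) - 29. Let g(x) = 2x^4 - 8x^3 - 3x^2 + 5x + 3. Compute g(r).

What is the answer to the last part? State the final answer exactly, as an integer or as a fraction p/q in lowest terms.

Step 1: 73675 = 5^2 * 7 * 421; number of divisors = (2+1) * (1+1) * (1+1) = 12; answer 12
Step 2: R1 = 12; w = 4; total draws C(12,6) = 924; favorable C(6,6) = 1; P = 1/924; answer 1/924
Step 3: R2 = 1/924; threaded value p + q = 925; c = 10; a(3) = 3*(-23) - 3*(-50) + 2*(10) = 101; iterating: a(3)=101, a(4)=272, a(5)=467, a(6)=787, a(7)=1504, a(8)=3085, a(9)=6317, a(10)=12704, a(11)=25331, a(12)=50515, a(13)=100960, a(14)=201997, a(15)=404141, a(16)=808352; answer 808352
Step 4: R3 = 808352; r = -12; 2*(-12)^4 - 8*(-12)^3 - 3*(-12)^2 + 5*(-12)^1 + 3 = (41472) + (13824) + (-432) + (-60) + (3) = 54807; answer 54807

54807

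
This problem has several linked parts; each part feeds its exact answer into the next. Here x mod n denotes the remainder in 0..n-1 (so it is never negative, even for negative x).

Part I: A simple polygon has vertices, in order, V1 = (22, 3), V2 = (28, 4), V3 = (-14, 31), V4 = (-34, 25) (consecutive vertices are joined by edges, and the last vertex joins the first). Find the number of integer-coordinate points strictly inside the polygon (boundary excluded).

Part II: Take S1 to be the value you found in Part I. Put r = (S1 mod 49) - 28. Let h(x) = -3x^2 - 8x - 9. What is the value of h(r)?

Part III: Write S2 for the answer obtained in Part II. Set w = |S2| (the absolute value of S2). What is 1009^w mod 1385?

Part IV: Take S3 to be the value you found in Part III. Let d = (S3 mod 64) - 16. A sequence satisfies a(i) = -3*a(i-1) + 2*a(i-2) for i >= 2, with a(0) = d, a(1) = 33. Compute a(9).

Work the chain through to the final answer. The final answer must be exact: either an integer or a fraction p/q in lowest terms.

386355

Part I: cross terms: (22*4 - 28*3)=4, (28*31 - -14*4)=924, (-14*25 - -34*31)=704, (-34*3 - 22*25)=-652; twice the area = |980| = 980; area = 490; boundary points = 1 + 3 + 2 + 2 = 8; strictly interior points = area - boundary/2 + 1 = 487; answer 487
Part II: S1 = 487; r = 18; -3*(18)^2 - 8*(18)^1 - 9 = (-972) + (-144) + (-9) = -1125; answer -1125
Part III: S2 = -1125; w = 1125; squarings mod 1385: 1009^1=1009, 1009^2=106, 1009^4=156, 1009^8=791, 1009^16=1046, 1009^32=1351, 1009^64=1156, 1009^128=1196, 1009^256=1096, 1009^512=421, 1009^1024=1346; 1009^1125 = 1009^1 * 1009^4 * 1009^32 * 1009^64 * 1009^1024 = 1324 (mod 1385); answer 1324
Part IV: S3 = 1324; d = 28; a(2) = -3*(33) + 2*(28) = -43; iterating: a(2)=-43, a(3)=195, a(4)=-671, a(5)=2403, a(6)=-8551, a(7)=30459, a(8)=-108479, a(9)=386355; answer 386355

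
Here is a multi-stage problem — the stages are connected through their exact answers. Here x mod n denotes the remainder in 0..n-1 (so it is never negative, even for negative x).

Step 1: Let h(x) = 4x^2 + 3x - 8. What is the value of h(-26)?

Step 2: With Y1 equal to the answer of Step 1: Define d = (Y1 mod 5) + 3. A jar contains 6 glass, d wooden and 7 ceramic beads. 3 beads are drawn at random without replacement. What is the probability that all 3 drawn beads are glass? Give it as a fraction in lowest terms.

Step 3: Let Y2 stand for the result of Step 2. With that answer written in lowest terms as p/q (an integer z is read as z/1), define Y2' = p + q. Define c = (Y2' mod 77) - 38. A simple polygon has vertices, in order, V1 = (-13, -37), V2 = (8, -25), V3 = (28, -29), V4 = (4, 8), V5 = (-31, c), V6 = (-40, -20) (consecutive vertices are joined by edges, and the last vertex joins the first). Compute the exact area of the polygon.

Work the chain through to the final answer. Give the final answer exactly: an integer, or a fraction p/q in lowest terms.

4705/2

Step 1: 4*(-26)^2 + 3*(-26)^1 - 8 = (2704) + (-78) + (-8) = 2618; answer 2618
Step 2: Y1 = 2618; d = 6; total draws C(19,3) = 969; favorable C(6,3) = 20; P = 20/969; answer 20/969
Step 3: Y2 = 20/969; threaded value p + q = 989; c = 27; cross terms: (-13*-25 - 8*-37)=621, (8*-29 - 28*-25)=468, (28*8 - 4*-29)=340, (4*27 - -31*8)=356, (-31*-20 - -40*27)=1700, (-40*-37 - -13*-20)=1220; twice the area = |4705| = 4705; area = 4705/2; answer 4705/2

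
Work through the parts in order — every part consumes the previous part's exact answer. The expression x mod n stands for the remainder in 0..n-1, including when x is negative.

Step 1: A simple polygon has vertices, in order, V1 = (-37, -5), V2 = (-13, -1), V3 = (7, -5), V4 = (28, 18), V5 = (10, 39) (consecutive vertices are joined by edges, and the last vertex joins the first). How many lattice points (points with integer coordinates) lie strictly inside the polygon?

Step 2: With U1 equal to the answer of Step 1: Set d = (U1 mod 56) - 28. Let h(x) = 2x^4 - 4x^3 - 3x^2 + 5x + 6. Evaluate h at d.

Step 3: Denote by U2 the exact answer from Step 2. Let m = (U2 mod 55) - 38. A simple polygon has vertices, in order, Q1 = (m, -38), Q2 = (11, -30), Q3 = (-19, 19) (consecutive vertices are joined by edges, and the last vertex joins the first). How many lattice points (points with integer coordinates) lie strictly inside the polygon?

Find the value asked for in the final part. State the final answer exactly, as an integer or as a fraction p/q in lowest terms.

438

Step 1: cross terms: (-37*-1 - -13*-5)=-28, (-13*-5 - 7*-1)=72, (7*18 - 28*-5)=266, (28*39 - 10*18)=912, (10*-5 - -37*39)=1393; twice the area = |2615| = 2615; area = 2615/2; boundary points = 4 + 4 + 1 + 3 + 1 = 13; strictly interior points = area - boundary/2 + 1 = 1302; answer 1302
Step 2: U1 = 1302; d = -14; 2*(-14)^4 - 4*(-14)^3 - 3*(-14)^2 + 5*(-14)^1 + 6 = (76832) + (10976) + (-588) + (-70) + (6) = 87156; answer 87156
Step 3: U2 = 87156; m = -2; cross terms: (-2*-30 - 11*-38)=478, (11*19 - -19*-30)=-361, (-19*-38 - -2*19)=760; twice the area = |877| = 877; area = 877/2; boundary points = 1 + 1 + 1 = 3; strictly interior points = area - boundary/2 + 1 = 438; answer 438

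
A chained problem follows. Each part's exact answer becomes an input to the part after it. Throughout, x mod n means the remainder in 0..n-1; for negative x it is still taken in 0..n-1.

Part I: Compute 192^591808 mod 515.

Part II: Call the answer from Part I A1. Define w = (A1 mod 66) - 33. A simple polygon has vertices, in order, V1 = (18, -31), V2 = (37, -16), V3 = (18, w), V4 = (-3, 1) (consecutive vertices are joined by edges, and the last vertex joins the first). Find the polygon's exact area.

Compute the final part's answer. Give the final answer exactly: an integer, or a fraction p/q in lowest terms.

800

Part I: squarings mod 515: 192^1=192, 192^2=299, 192^4=306, 192^8=421, 192^16=81, 192^32=381, 192^64=446, 192^128=126, 192^256=426, 192^512=196, 192^1024=306, 192^2048=421, 192^4096=81, 192^8192=381, 192^16384=446, 192^32768=126, 192^65536=426, 192^131072=196, 192^262144=306, 192^524288=421; 192^591808 = 192^64 * 192^128 * 192^256 * 192^512 * 192^1024 * 192^65536 * 192^524288 = 306 (mod 515); answer 306
Part II: A1 = 306; w = 9; cross terms: (18*-16 - 37*-31)=859, (37*9 - 18*-16)=621, (18*1 - -3*9)=45, (-3*-31 - 18*1)=75; twice the area = |1600| = 1600; area = 800; answer 800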